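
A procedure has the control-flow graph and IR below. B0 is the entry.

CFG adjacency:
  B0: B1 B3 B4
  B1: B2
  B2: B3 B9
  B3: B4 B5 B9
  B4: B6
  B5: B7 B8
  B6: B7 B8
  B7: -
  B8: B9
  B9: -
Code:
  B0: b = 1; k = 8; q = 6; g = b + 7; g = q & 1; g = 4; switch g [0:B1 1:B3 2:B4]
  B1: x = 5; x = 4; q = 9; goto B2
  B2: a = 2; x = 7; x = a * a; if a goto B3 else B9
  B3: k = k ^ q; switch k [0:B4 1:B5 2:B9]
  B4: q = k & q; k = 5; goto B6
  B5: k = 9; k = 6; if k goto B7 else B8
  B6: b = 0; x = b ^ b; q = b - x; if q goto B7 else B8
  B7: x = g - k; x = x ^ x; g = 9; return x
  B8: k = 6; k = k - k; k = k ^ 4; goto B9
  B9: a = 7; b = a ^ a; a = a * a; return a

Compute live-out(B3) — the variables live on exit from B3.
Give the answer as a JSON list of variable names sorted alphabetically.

Answer: ["g", "k", "q"]

Working:
Per-block:
  B0: def={b,g,k,q} ue=∅
  B1: def={q,x} ue=∅
  B2: def={a,x} ue=∅
  B3: def={k} ue={k,q}
  B4: def={k,q} ue={k,q}
  B5: def={k} ue=∅
  B6: def={b,q,x} ue=∅
  B7: def={g,x} ue={g,k}
  B8: def={k} ue=∅
  B9: def={a,b} ue=∅

Backward fixpoint:
  B0 li=∅ lo={g,k,q}
  B1 li={g,k} lo={g,k,q}
  B2 li={g,k,q} lo={g,k,q}
  B3 li={g,k,q} lo={g,k,q}
  B4 li={g,k,q} lo={g,k}
  B5 li={g} lo={g,k}
  B6 li={g,k} lo={g,k}
  B7 li={g,k} lo=∅
  B8 li=∅ lo=∅
  B9 li=∅ lo=∅

live-out(B3) = ["g", "k", "q"]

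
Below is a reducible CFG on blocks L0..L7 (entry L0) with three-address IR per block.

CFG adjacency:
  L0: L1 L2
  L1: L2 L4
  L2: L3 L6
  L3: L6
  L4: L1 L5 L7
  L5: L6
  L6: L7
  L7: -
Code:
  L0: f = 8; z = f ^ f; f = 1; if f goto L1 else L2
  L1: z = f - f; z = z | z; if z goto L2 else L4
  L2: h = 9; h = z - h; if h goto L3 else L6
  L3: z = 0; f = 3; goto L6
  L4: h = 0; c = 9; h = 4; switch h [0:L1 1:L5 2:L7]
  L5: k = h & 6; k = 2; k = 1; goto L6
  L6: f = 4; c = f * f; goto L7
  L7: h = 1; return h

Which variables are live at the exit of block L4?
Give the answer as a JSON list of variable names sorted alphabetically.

Answer: ["f", "h"]

Derivation:
Per-block:
  L0: def={f,z} ue=∅
  L1: def={z} ue={f}
  L2: def={h} ue={z}
  L3: def={f,z} ue=∅
  L4: def={c,h} ue=∅
  L5: def={k} ue={h}
  L6: def={c,f} ue=∅
  L7: def={h} ue=∅

Backward fixpoint:
  L0 li=∅ lo={f,z}
  L1 li={f} lo={f,z}
  L2 li={z} lo=∅
  L3 li=∅ lo=∅
  L4 li={f} lo={f,h}
  L5 li={h} lo=∅
  L6 li=∅ lo=∅
  L7 li=∅ lo=∅

live-out(L4) = ["f", "h"]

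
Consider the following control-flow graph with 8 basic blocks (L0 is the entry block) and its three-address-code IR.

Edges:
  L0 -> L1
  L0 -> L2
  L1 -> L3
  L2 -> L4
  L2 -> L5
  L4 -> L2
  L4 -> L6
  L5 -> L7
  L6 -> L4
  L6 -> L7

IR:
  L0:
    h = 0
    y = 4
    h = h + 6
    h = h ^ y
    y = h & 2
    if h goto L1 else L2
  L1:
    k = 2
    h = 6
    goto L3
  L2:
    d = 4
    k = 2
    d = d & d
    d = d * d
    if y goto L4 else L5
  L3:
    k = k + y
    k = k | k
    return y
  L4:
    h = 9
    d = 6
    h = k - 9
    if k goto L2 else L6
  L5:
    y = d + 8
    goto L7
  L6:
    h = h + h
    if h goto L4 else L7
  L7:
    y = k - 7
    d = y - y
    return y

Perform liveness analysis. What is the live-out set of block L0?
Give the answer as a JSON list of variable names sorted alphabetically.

Block summaries:
  L0: def={h,y} ue=∅
  L1: def={h,k} ue=∅
  L2: def={d,k} ue={y}
  L3: def={k} ue={k,y}
  L4: def={d,h} ue={k}
  L5: def={y} ue={d}
  L6: def={h} ue={h}
  L7: def={d,y} ue={k}

Liveness:
  L0: in=∅ out={y}
  L1: in={y} out={k,y}
  L2: in={y} out={d,k,y}
  L3: in={k,y} out=∅
  L4: in={k,y} out={h,k,y}
  L5: in={d,k} out={k}
  L6: in={h,k,y} out={k,y}
  L7: in={k} out=∅

live-out(L0) = ["y"]

Answer: ["y"]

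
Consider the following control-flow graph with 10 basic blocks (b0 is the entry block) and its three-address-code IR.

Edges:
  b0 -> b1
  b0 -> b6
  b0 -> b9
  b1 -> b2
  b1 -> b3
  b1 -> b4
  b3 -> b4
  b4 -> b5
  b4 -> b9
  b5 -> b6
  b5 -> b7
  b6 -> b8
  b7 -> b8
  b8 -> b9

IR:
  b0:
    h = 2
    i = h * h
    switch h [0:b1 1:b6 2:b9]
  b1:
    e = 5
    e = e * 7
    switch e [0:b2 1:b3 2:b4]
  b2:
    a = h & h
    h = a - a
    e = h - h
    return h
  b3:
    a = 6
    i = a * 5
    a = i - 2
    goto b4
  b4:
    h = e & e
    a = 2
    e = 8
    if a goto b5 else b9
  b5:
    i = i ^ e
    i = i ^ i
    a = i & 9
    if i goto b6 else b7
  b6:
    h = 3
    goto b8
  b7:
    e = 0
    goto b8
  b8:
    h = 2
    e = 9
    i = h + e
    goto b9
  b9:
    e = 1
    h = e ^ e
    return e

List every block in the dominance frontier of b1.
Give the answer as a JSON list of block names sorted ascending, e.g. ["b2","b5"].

Answer: ["b6", "b8", "b9"]

Derivation:
idom tree: b1←b0 b2←b1 b3←b1 b4←b1 b5←b4 b6←b0 b7←b5 b8←b0 b9←b0
Join-block Dom:
  b4: preds {b1,b3}: {b0,b1} ∩ {b0,b1,b3} = {b0,b1}; idom=b1
  b6: preds {b0,b5}: {b0} ∩ {b0,b1,b4,b5} = {b0}; idom=b0
  b8: preds {b6,b7}: {b0,b6} ∩ {b0,b1,b4,b5,b7} = {b0}; idom=b0
  b9: preds {b0,b4,b8}: {b0} ∩ {b0,b1,b4} ∩ {b0,b8} = {b0}; idom=b0

DF walk-up:
  b4←b1: walk · to b1
  b4←b3: walk b3 to b1
  b6←b0: walk · to b0
  b6←b5: walk b5→b4→b1 to b0
  b8←b6: walk b6 to b0
  b8←b7: walk b7→b5→b4→b1 to b0
  b9←b0: walk · to b0
  b9←b4: walk b4→b1 to b0
  b9←b8: walk b8 to b0
  DF(b0)=∅
  DF(b1)={b6,b8,b9}
  DF(b2)=∅
  DF(b3)={b4}
  DF(b4)={b6,b8,b9}
  DF(b5)={b6,b8}
  DF(b6)={b8}
  DF(b7)={b8}
  DF(b8)={b9}
  DF(b9)=∅

DF(b1) = ["b6", "b8", "b9"]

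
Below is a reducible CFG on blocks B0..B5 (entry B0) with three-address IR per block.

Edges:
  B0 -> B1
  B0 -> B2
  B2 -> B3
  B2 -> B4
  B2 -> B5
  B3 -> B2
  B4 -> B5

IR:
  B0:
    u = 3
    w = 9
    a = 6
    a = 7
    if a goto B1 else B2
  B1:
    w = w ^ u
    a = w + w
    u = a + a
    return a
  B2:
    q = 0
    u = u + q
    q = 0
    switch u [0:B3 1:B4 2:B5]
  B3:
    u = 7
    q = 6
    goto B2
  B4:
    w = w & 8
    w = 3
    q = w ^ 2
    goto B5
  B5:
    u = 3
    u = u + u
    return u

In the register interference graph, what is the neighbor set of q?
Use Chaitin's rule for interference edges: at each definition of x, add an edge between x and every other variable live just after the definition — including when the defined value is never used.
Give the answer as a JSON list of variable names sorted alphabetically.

def/use:
  B0: def={a,u,w} ue=∅
  B1: def={a,u,w} ue={u,w}
  B2: def={q,u} ue={u}
  B3: def={q,u} ue=∅
  B4: def={q,w} ue={w}
  B5: def={u} ue=∅

Backward fixpoint:
  B0: in=∅ out={u,w}
  B1: in={u,w} out=∅
  B2: in={u,w} out={w}
  B3: in={w} out={u,w}
  B4: in={w} out=∅
  B5: in=∅ out=∅

Conflict graph:
  a↔{u,w}
  q↔{u,w}
  u↔{a,q,w}
  w↔{a,q,u}

N(q) = ["u", "w"]

Answer: ["u", "w"]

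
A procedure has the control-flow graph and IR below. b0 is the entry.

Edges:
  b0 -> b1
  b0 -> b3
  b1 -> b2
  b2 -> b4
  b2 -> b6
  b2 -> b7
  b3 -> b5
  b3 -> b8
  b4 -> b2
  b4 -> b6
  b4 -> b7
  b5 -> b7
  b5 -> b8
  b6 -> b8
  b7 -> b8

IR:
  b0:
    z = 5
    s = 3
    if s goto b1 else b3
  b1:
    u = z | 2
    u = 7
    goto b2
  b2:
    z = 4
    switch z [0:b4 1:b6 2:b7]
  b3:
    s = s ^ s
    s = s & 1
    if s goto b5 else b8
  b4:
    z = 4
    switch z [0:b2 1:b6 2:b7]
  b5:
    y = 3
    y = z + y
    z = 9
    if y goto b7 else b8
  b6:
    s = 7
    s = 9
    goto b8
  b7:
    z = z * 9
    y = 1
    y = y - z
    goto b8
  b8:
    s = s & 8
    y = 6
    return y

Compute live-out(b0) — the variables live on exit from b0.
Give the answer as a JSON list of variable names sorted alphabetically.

Answer: ["s", "z"]

Working:
Block summaries:
  b0 def {s,z} use ∅
  b1 def {u} use {z}
  b2 def {z} use ∅
  b3 def {s} use {s}
  b4 def {z} use ∅
  b5 def {y,z} use {z}
  b6 def {s} use ∅
  b7 def {y,z} use {z}
  b8 def {s,y} use {s}

Liveness:
  live b0: ∅→{s,z}
  live b1: {s,z}→{s}
  live b2: {s}→{s,z}
  live b3: {s,z}→{s,z}
  live b4: {s}→{s,z}
  live b5: {s,z}→{s,z}
  live b6: ∅→{s}
  live b7: {s,z}→{s}
  live b8: {s}→∅

live-out(b0) = ["s", "z"]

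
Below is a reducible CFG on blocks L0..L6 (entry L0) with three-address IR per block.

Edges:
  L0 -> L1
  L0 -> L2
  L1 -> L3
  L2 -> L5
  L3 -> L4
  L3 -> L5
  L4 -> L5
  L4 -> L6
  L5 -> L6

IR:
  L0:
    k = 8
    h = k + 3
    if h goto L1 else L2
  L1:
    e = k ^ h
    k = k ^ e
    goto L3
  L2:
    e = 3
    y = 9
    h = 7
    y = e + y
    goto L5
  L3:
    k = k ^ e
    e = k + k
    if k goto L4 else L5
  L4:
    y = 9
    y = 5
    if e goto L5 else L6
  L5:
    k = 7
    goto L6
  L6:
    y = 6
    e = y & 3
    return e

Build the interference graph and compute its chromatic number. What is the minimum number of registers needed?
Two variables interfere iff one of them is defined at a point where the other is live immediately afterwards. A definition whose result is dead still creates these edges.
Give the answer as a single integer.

Answer: 3

Working:
def/use:
  L0 def {h,k} use ∅
  L1 def {e,k} use {h,k}
  L2 def {e,h,y} use ∅
  L3 def {e,k} use {e,k}
  L4 def {y} use {e}
  L5 def {k} use ∅
  L6 def {e,y} use ∅

Liveness:
  live L0: ∅→{h,k}
  live L1: {h,k}→{e,k}
  live L2: ∅→∅
  live L3: {e,k}→{e}
  live L4: {e}→∅
  live L5: ∅→∅
  live L6: ∅→∅

Interference:
  e: {h,k,y}
  h: {e,k,y}
  k: {e,h}
  y: {e,h}

Colouring:
  lower bound: {e,h,k} mutually conflict ⇒ χ ≥ 3
  assign e→R0 h→R1 k→R2 y→R2 — no edge inside a register ⇒ χ ≤ 3
  χ = 3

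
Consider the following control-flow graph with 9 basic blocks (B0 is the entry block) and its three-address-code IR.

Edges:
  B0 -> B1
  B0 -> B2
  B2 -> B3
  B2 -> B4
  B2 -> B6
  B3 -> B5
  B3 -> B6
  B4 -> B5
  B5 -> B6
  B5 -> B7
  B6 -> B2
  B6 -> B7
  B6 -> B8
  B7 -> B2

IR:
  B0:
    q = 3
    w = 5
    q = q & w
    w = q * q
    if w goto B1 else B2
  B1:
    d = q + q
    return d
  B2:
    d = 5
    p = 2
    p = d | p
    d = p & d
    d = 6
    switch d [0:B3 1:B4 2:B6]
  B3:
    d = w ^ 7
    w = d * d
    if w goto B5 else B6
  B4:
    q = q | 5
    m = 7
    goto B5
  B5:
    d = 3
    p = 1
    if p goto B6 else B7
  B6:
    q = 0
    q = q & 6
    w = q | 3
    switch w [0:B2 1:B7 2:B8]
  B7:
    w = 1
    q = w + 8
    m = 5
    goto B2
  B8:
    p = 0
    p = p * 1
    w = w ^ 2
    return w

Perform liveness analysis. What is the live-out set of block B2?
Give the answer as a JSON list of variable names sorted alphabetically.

Answer: ["q", "w"]

Working:
def/use:
  B0: def={q,w} ue=∅
  B1: def={d} ue={q}
  B2: def={d,p} ue=∅
  B3: def={d,w} ue={w}
  B4: def={m,q} ue={q}
  B5: def={d,p} ue=∅
  B6: def={q,w} ue=∅
  B7: def={m,q,w} ue=∅
  B8: def={p,w} ue={w}

Live sets:
  B0 li=∅ lo={q,w}
  B1 li={q} lo=∅
  B2 li={q,w} lo={q,w}
  B3 li={w} lo=∅
  B4 li={q} lo=∅
  B5 li=∅ lo=∅
  B6 li=∅ lo={q,w}
  B7 li=∅ lo={q,w}
  B8 li={w} lo=∅

live-out(B2) = ["q", "w"]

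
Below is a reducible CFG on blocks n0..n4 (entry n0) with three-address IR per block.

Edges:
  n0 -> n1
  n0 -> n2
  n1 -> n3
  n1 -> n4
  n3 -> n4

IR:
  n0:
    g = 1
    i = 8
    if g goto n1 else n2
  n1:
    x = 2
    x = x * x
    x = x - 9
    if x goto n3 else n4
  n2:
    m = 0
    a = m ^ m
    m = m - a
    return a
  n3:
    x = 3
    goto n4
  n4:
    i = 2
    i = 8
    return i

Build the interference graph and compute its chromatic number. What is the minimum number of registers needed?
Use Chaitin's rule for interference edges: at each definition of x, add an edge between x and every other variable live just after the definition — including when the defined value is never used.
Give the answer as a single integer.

Answer: 2

Analysis:
Per-block:
  n0: def={g,i} ue=∅
  n1: def={x} ue=∅
  n2: def={a,m} ue=∅
  n3: def={x} ue=∅
  n4: def={i} ue=∅

Live sets:
  n0 li=∅ lo=∅
  n1 li=∅ lo=∅
  n2 li=∅ lo=∅
  n3 li=∅ lo=∅
  n4 li=∅ lo=∅

Conflict graph:
  a: {m}
  g: {i}
  i: {g}
  m: {a}
  x: ∅

Colouring:
  {a,m} pairwise interfere (2-clique) ⇒ χ ≥ 2
  assign a→R0 g→R0 i→R1 m→R1 x→R0 — no edge inside a register ⇒ χ ≤ 2
  χ = 2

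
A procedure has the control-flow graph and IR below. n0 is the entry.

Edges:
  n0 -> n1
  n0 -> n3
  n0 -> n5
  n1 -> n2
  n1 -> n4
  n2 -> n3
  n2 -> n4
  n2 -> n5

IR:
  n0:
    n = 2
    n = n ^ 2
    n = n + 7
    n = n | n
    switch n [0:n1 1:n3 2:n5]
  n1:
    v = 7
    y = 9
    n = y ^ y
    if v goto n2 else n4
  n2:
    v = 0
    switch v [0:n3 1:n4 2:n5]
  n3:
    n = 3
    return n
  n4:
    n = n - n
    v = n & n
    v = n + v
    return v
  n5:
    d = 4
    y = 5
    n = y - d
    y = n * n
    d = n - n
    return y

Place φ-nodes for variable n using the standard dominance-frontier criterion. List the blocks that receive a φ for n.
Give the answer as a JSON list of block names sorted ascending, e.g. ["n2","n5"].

Answer: ["n3", "n5"]

Derivation:
idom tree: n1←n0 n2←n1 n3←n0 n4←n1 n5←n0
Dom∩ at merges:
  n3: preds {n0,n2}: {n0} ∩ {n0,n1,n2} = {n0}; idom=n0
  n4: preds {n1,n2}: {n0,n1} ∩ {n0,n1,n2} = {n0,n1}; idom=n1
  n5: preds {n0,n2}: {n0} ∩ {n0,n1,n2} = {n0}; idom=n0

Frontier:
  join n3 pred n0: · stop@n0
  join n3 pred n2: n2→n1 stop@n0
  join n4 pred n1: · stop@n1
  join n4 pred n2: n2 stop@n1
  join n5 pred n0: · stop@n0
  join n5 pred n2: n2→n1 stop@n0
  n0: DF=∅
  n1: DF={n3,n5}
  n2: DF={n3,n4,n5}
  n3: DF=∅
  n4: DF=∅
  n5: DF=∅

φ for n: defs {n0,n1,n3,n4,n5}
  DF⁺ = {n3,n5}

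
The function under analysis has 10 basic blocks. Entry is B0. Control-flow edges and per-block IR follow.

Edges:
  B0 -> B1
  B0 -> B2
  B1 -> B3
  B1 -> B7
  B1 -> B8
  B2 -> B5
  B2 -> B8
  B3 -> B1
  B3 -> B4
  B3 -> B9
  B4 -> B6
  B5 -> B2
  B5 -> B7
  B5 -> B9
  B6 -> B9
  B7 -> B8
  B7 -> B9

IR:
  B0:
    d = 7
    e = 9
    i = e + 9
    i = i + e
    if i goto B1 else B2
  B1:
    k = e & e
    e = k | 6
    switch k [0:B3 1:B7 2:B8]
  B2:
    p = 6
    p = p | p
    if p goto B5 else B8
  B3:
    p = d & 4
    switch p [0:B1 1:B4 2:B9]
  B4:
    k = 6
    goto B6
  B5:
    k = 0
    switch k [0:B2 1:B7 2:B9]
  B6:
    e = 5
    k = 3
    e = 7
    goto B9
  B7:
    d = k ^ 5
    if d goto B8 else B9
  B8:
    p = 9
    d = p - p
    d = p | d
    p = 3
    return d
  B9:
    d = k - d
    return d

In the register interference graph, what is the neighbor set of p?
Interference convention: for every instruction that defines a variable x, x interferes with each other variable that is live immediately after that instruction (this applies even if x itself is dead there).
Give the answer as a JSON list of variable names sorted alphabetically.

Answer: ["d", "e", "k"]

Working:
Block summaries:
  B0: def={d,e,i} ue=∅
  B1: def={e,k} ue={e}
  B2: def={p} ue=∅
  B3: def={p} ue={d}
  B4: def={k} ue=∅
  B5: def={k} ue=∅
  B6: def={e,k} ue=∅
  B7: def={d} ue={k}
  B8: def={d,p} ue=∅
  B9: def={d} ue={d,k}

Liveness:
  B0 li=∅ lo={d,e}
  B1 li={d,e} lo={d,e,k}
  B2 li={d} lo={d}
  B3 li={d,e,k} lo={d,e,k}
  B4 li={d} lo={d}
  B5 li={d} lo={d,k}
  B6 li={d} lo={d,k}
  B7 li={k} lo={d,k}
  B8 li=∅ lo=∅
  B9 li={d,k} lo=∅

Interference:
  d: {e,i,k,p}
  e: {d,i,k,p}
  i: {d,e}
  k: {d,e,p}
  p: {d,e,k}

N(p) = ["d", "e", "k"]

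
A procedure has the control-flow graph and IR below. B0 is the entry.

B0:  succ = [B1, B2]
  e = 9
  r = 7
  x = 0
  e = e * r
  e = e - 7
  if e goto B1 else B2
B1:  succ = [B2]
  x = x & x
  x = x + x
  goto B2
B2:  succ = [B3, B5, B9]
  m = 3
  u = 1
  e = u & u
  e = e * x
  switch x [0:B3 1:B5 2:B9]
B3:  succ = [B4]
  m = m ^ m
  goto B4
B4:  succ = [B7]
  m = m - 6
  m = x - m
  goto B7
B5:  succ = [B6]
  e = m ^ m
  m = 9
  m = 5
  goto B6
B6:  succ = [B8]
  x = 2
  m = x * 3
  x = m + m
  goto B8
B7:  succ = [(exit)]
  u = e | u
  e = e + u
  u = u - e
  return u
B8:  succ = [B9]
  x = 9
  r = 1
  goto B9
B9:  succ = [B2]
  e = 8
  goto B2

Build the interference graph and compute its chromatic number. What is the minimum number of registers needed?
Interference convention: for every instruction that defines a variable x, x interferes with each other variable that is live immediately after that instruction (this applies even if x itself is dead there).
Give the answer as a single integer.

Answer: 4

Analysis:
Per-block:
  B0 def {e,r,x} use ∅
  B1 def {x} use {x}
  B2 def {e,m,u} use {x}
  B3 def {m} use {m}
  B4 def {m} use {m,x}
  B5 def {e,m} use {m}
  B6 def {m,x} use ∅
  B7 def {e,u} use {e,u}
  B8 def {r,x} use ∅
  B9 def {e} use ∅

Liveness:
  B0 li=∅ lo={x}
  B1 li={x} lo={x}
  B2 li={x} lo={e,m,u,x}
  B3 li={e,m,u,x} lo={e,m,u,x}
  B4 li={e,m,u,x} lo={e,u}
  B5 li={m} lo=∅
  B6 li=∅ lo=∅
  B7 li={e,u} lo=∅
  B8 li=∅ lo={x}
  B9 li={x} lo={x}

Interfere edges:
  e: {m,r,u,x}
  m: {e,u,x}
  r: {e,x}
  u: {e,m,x}
  x: {e,m,r,u}

Registers:
  lower bound: {e,m,u,x} mutually conflict ⇒ χ ≥ 4
  4-colouring: r0={e}  r1={x}  r2={m,r}  r3={u}
  χ = 4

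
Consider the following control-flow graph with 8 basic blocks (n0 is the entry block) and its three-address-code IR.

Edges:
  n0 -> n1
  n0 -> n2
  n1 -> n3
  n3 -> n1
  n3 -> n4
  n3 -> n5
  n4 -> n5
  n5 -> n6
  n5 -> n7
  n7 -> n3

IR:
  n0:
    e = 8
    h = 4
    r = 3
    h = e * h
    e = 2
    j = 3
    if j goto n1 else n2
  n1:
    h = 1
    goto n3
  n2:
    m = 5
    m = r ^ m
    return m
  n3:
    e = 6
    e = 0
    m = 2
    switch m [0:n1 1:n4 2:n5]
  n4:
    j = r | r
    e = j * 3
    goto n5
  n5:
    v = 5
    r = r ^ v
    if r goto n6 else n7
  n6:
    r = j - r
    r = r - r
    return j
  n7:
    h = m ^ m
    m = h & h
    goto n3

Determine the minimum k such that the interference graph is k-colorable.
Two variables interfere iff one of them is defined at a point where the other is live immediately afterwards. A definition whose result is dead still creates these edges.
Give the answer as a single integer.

Answer: 4

Analysis:
def/use:
  n0: {e,h,j,r} / ∅
  n1: {h} / ∅
  n2: {m} / {r}
  n3: {e,m} / ∅
  n4: {e,j} / {r}
  n5: {r,v} / {r}
  n6: {r} / {j,r}
  n7: {h,m} / {m}

Liveness:
  n0: in=∅ out={j,r}
  n1: in={j,r} out={j,r}
  n2: in={r} out=∅
  n3: in={j,r} out={j,m,r}
  n4: in={m,r} out={j,m,r}
  n5: in={j,m,r} out={j,m,r}
  n6: in={j,r} out=∅
  n7: in={j,m,r} out={j,r}

Conflict graph:
  e↔{h,j,m,r}
  h↔{e,j,r}
  j↔{e,h,m,r,v}
  m↔{e,j,r,v}
  r↔{e,h,j,m,v}
  v↔{j,m,r}

Chromatic number:
  clique {e,h,j,r} ⇒ need ≥ 4
  assign e→c2 h→c3 j→c0 m→c3 r→c1 v→c2 — no edge inside a register ⇒ χ ≤ 4
  χ = 4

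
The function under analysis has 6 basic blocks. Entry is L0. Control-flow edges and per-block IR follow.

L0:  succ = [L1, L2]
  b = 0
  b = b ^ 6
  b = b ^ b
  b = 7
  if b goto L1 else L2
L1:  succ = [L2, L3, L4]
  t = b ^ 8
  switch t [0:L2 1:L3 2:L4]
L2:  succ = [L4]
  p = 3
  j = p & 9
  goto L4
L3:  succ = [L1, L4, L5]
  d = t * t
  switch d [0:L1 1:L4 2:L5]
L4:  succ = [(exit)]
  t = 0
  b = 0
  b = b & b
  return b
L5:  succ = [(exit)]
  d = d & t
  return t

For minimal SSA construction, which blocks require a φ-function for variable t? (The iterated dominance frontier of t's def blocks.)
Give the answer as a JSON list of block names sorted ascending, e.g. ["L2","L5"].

Answer: ["L1", "L2", "L4"]

Derivation:
idom tree: L1←L0 L2←L0 L3←L1 L4←L0 L5←L3
Dom at joins:
  L1: preds {L0,L3}: {L0} ∩ {L0,L1,L3} = {L0}; idom=L0
  L2: preds {L0,L1}: {L0} ∩ {L0,L1} = {L0}; idom=L0
  L4: preds {L1,L2,L3}: {L0,L1} ∩ {L0,L2} ∩ {L0,L1,L3} = {L0}; idom=L0

DF walk-up:
  L1←L0: walk · to L0
  L1←L3: walk L3→L1 to L0
  L2←L0: walk · to L0
  L2←L1: walk L1 to L0
  L4←L1: walk L1 to L0
  L4←L2: walk L2 to L0
  L4←L3: walk L3→L1 to L0
  L0: DF=∅
  L1: DF={L1,L2,L4}
  L2: DF={L4}
  L3: DF={L1,L4}
  L4: DF=∅
  L5: DF=∅

φ for t: defs {L1,L4}
  DF⁺ = {L1,L2,L4}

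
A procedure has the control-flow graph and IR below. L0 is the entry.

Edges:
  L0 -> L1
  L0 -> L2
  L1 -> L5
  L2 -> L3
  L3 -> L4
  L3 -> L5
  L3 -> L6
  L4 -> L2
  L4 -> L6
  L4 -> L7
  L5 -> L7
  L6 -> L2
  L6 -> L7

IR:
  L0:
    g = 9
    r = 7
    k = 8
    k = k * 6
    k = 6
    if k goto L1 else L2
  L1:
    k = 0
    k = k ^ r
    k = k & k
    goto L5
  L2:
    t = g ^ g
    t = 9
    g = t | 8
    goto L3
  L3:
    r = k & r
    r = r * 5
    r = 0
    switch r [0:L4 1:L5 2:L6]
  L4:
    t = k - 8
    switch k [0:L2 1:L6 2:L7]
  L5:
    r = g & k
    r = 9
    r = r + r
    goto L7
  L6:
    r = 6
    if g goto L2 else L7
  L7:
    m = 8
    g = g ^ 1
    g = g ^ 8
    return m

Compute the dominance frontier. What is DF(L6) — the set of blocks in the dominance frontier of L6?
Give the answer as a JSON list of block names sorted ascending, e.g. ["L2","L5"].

idom tree: L1←L0 L2←L0 L3←L2 L4←L3 L5←L0 L6←L3 L7←L0
Dom∩ at merges:
  L2: preds {L0,L4,L6}: {L0} ∩ {L0,L2,L3,L4} ∩ {L0,L2,L3,L6} = {L0}; idom=L0
  L5: preds {L1,L3}: {L0,L1} ∩ {L0,L2,L3} = {L0}; idom=L0
  L6: preds {L3,L4}: {L0,L2,L3} ∩ {L0,L2,L3,L4} = {L0,L2,L3}; idom=L3
  L7: preds {L4,L5,L6}: {L0,L2,L3,L4} ∩ {L0,L5} ∩ {L0,L2,L3,L6} = {L0}; idom=L0

DF walk-up:
  L2←L0: walk · to L0
  L2←L4: walk L4→L3→L2 to L0
  L2←L6: walk L6→L3→L2 to L0
  L5←L1: walk L1 to L0
  L5←L3: walk L3→L2 to L0
  L6←L3: walk · to L3
  L6←L4: walk L4 to L3
  L7←L4: walk L4→L3→L2 to L0
  L7←L5: walk L5 to L0
  L7←L6: walk L6→L3→L2 to L0
  DF(L0)=∅
  DF(L1)={L5}
  DF(L2)={L2,L5,L7}
  DF(L3)={L2,L5,L7}
  DF(L4)={L2,L6,L7}
  DF(L5)={L7}
  DF(L6)={L2,L7}
  DF(L7)=∅

DF(L6) = ["L2", "L7"]

Answer: ["L2", "L7"]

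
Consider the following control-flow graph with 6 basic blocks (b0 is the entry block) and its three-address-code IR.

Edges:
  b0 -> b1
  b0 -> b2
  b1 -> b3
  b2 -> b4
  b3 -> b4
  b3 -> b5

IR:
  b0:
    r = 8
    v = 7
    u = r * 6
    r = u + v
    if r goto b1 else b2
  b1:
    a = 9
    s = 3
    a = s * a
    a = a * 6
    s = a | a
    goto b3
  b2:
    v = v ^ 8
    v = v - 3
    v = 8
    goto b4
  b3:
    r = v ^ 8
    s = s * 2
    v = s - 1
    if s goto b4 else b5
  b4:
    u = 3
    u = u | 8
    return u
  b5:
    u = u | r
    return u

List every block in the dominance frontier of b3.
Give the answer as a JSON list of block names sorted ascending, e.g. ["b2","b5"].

Answer: ["b4"]

Working:
idom tree: b1←b0 b2←b0 b3←b1 b4←b0 b5←b3
Dom∩ at merges:
  b4: preds {b2,b3}: {b0,b2} ∩ {b0,b1,b3} = {b0}; idom=b0

Frontier:
  b4←b2: walk b2 to b0
  b4←b3: walk b3→b1 to b0
  b0 → ∅
  b1 → {b4}
  b2 → {b4}
  b3 → {b4}
  b4 → ∅
  b5 → ∅

DF(b3) = ["b4"]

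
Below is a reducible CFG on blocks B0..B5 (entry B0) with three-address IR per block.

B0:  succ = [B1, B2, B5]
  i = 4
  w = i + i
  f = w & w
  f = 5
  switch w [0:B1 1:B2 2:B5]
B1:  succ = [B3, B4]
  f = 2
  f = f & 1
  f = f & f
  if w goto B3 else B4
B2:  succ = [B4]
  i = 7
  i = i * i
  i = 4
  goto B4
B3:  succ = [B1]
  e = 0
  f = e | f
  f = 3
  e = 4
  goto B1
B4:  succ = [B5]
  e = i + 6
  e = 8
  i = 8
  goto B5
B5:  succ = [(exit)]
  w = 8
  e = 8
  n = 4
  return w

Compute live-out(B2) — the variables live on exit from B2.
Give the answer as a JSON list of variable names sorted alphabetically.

Answer: ["i"]

Analysis:
Block summaries:
  B0 def {f,i,w} use ∅
  B1 def {f} use {w}
  B2 def {i} use ∅
  B3 def {e,f} use {f}
  B4 def {e,i} use {i}
  B5 def {e,n,w} use ∅

Liveness:
  B0 li=∅ lo={i,w}
  B1 li={i,w} lo={f,i,w}
  B2 li=∅ lo={i}
  B3 li={f,i,w} lo={i,w}
  B4 li={i} lo=∅
  B5 li=∅ lo=∅

live-out(B2) = ["i"]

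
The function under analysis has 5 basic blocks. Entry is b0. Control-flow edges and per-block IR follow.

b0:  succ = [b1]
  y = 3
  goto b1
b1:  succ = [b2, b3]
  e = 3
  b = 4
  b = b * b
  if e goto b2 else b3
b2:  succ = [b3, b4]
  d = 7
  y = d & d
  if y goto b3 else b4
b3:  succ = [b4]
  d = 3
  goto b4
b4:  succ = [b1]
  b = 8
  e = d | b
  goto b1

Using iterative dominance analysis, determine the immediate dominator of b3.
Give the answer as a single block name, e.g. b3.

Answer: b1

Analysis:
idom tree: b1←b0 b2←b1 b3←b1 b4←b1
Join-block Dom:
  b1: preds {b0,b4}: {b0} ∩ {b0,b1,b4} = {b0}; idom=b0
  b3: preds {b1,b2}: {b0,b1} ∩ {b0,b1,b2} = {b0,b1}; idom=b1
  b4: preds {b2,b3}: {b0,b1,b2} ∩ {b0,b1,b3} = {b0,b1}; idom=b1

idom(b3) = b1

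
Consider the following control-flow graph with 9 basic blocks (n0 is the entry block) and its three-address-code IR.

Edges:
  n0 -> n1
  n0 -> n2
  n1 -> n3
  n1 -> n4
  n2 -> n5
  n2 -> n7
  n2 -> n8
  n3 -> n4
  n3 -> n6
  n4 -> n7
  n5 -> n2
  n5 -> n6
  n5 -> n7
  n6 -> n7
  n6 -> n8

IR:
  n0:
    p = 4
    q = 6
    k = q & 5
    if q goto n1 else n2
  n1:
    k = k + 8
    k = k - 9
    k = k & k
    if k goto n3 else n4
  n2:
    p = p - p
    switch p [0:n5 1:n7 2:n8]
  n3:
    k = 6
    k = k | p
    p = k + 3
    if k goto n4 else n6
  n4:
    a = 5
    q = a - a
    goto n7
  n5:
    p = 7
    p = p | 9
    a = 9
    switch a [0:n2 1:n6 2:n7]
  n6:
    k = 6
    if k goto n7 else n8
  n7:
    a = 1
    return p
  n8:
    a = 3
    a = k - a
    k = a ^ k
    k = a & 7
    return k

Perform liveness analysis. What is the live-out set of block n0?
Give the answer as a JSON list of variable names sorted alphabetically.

Answer: ["k", "p"]

Derivation:
Block summaries:
  n0: def={k,p,q} ue=∅
  n1: def={k} ue={k}
  n2: def={p} ue={p}
  n3: def={k,p} ue={p}
  n4: def={a,q} ue=∅
  n5: def={a,p} ue=∅
  n6: def={k} ue=∅
  n7: def={a} ue={p}
  n8: def={a,k} ue={k}

Backward fixpoint:
  n0: in=∅ out={k,p}
  n1: in={k,p} out={p}
  n2: in={k,p} out={k,p}
  n3: in={p} out={p}
  n4: in={p} out={p}
  n5: in={k} out={k,p}
  n6: in={p} out={k,p}
  n7: in={p} out=∅
  n8: in={k} out=∅

live-out(n0) = ["k", "p"]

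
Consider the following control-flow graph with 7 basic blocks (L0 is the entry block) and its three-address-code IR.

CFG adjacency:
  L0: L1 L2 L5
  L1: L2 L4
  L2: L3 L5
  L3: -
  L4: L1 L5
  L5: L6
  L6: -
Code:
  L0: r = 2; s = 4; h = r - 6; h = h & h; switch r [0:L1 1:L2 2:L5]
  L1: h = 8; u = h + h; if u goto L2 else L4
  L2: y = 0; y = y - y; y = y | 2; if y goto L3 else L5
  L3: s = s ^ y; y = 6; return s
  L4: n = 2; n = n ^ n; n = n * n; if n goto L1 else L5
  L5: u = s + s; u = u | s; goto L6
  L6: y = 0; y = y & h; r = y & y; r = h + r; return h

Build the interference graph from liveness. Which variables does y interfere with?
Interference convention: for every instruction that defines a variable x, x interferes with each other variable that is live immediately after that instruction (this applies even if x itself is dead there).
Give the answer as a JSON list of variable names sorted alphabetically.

def/use:
  L0: def={h,r,s} ue=∅
  L1: def={h,u} ue=∅
  L2: def={y} ue=∅
  L3: def={s,y} ue={s,y}
  L4: def={n} ue=∅
  L5: def={u} ue={s}
  L6: def={r,y} ue={h}

Live sets:
  live L0: ∅→{h,s}
  live L1: {s}→{h,s}
  live L2: {h,s}→{h,s,y}
  live L3: {s,y}→∅
  live L4: {h,s}→{h,s}
  live L5: {h,s}→{h}
  live L6: {h}→∅

Interfere edges:
  h — {n,r,s,u,y}
  n — {h,s}
  r — {h,s}
  s — {h,n,r,u,y}
  u — {h,s}
  y — {h,s}

N(y) = ["h", "s"]

Answer: ["h", "s"]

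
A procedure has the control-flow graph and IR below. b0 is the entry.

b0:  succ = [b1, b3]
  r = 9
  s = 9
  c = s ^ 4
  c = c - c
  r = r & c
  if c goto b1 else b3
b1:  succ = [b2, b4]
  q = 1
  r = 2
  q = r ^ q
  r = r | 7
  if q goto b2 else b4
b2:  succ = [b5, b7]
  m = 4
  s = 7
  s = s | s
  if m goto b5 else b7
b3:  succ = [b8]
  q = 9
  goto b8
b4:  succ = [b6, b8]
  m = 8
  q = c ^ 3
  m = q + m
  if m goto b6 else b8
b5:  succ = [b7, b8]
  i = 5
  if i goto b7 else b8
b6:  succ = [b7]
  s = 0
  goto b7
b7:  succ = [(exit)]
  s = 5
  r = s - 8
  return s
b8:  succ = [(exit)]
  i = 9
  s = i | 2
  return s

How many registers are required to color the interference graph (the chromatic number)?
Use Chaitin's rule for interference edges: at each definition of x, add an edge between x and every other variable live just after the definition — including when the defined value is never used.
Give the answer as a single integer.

Per-block:
  b0: def={c,r,s} ue=∅
  b1: def={q,r} ue=∅
  b2: def={m,s} ue=∅
  b3: def={q} ue=∅
  b4: def={m,q} ue={c}
  b5: def={i} ue=∅
  b6: def={s} ue=∅
  b7: def={r,s} ue=∅
  b8: def={i,s} ue=∅

Live sets:
  b0: in=∅ out={c}
  b1: in={c} out={c}
  b2: in=∅ out=∅
  b3: in=∅ out=∅
  b4: in={c} out=∅
  b5: in=∅ out=∅
  b6: in=∅ out=∅
  b7: in=∅ out=∅
  b8: in=∅ out=∅

Interfere edges:
  c — {m,q,r}
  i — ∅
  m — {c,q,s}
  q — {c,m,r}
  r — {c,q,s}
  s — {m,r}

Registers:
  {c,m,q} pairwise interfere (3-clique) ⇒ χ ≥ 3
  3-colouring: c0={c,i,s}  c1={m,r}  c2={q}
  χ = 3

Answer: 3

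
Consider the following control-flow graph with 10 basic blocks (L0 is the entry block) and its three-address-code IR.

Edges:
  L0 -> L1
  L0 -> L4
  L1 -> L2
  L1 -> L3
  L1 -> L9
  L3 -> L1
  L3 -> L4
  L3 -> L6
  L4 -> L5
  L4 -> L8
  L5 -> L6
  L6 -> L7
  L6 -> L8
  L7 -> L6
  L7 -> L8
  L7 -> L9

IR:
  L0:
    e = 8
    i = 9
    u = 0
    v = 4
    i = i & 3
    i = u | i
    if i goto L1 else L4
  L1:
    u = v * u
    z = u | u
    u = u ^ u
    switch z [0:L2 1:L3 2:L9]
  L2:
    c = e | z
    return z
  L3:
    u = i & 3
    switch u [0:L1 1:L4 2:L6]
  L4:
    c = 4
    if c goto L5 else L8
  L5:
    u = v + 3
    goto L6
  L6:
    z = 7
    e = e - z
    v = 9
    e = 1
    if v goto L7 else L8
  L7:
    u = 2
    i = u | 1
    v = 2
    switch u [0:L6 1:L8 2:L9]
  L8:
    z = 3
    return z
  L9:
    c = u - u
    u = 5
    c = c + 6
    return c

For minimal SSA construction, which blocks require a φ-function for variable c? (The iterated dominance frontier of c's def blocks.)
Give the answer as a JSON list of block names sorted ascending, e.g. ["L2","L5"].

idom tree: L1←L0 L2←L1 L3←L1 L4←L0 L5←L4 L6←L0 L7←L6 L8←L0 L9←L0
Dom at joins:
  L1: preds {L0,L3}: {L0} ∩ {L0,L1,L3} = {L0}; idom=L0
  L4: preds {L0,L3}: {L0} ∩ {L0,L1,L3} = {L0}; idom=L0
  L6: preds {L3,L5,L7}: {L0,L1,L3} ∩ {L0,L4,L5} ∩ {L0,L6,L7} = {L0}; idom=L0
  L8: preds {L4,L6,L7}: {L0,L4} ∩ {L0,L6} ∩ {L0,L6,L7} = {L0}; idom=L0
  L9: preds {L1,L7}: {L0,L1} ∩ {L0,L6,L7} = {L0}; idom=L0

Frontier:
  join L1 pred L0: · stop@L0
  join L1 pred L3: L3→L1 stop@L0
  join L4 pred L0: · stop@L0
  join L4 pred L3: L3→L1 stop@L0
  join L6 pred L3: L3→L1 stop@L0
  join L6 pred L5: L5→L4 stop@L0
  join L6 pred L7: L7→L6 stop@L0
  join L8 pred L4: L4 stop@L0
  join L8 pred L6: L6 stop@L0
  join L8 pred L7: L7→L6 stop@L0
  join L9 pred L1: L1 stop@L0
  join L9 pred L7: L7→L6 stop@L0
  DF(L0)=∅
  DF(L1)={L1,L4,L6,L9}
  DF(L2)=∅
  DF(L3)={L1,L4,L6}
  DF(L4)={L6,L8}
  DF(L5)={L6}
  DF(L6)={L6,L8,L9}
  DF(L7)={L6,L8,L9}
  DF(L8)=∅
  DF(L9)=∅

φ for c: defs {L2,L4,L9}
  DF⁺ = {L6,L8,L9}

Answer: ["L6", "L8", "L9"]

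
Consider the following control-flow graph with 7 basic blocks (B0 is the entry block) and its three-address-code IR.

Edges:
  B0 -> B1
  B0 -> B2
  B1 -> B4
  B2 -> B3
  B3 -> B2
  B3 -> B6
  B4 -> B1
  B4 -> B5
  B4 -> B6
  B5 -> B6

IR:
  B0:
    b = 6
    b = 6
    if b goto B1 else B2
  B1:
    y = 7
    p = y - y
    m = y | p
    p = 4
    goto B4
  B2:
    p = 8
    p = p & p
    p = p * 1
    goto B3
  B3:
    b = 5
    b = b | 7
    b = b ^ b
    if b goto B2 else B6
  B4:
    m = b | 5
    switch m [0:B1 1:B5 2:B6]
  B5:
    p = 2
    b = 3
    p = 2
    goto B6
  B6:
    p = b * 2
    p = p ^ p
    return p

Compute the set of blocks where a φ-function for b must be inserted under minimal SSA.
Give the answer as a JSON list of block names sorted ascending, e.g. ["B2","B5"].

idom tree: B1←B0 B2←B0 B3←B2 B4←B1 B5←B4 B6←B0
Dom∩ at merges:
  B1: preds {B0,B4}: {B0} ∩ {B0,B1,B4} = {B0}; idom=B0
  B2: preds {B0,B3}: {B0} ∩ {B0,B2,B3} = {B0}; idom=B0
  B6: preds {B3,B4,B5}: {B0,B2,B3} ∩ {B0,B1,B4} ∩ {B0,B1,B4,B5} = {B0}; idom=B0

DF walk-up:
  B1←B0: walk · to B0
  B1←B4: walk B4→B1 to B0
  B2←B0: walk · to B0
  B2←B3: walk B3→B2 to B0
  B6←B3: walk B3→B2 to B0
  B6←B4: walk B4→B1 to B0
  B6←B5: walk B5→B4→B1 to B0
  B0: DF=∅
  B1: DF={B1,B6}
  B2: DF={B2,B6}
  B3: DF={B2,B6}
  B4: DF={B1,B6}
  B5: DF={B6}
  B6: DF=∅

φ for b: defs {B0,B3,B5}
  DF⁺ = {B2,B6}

Answer: ["B2", "B6"]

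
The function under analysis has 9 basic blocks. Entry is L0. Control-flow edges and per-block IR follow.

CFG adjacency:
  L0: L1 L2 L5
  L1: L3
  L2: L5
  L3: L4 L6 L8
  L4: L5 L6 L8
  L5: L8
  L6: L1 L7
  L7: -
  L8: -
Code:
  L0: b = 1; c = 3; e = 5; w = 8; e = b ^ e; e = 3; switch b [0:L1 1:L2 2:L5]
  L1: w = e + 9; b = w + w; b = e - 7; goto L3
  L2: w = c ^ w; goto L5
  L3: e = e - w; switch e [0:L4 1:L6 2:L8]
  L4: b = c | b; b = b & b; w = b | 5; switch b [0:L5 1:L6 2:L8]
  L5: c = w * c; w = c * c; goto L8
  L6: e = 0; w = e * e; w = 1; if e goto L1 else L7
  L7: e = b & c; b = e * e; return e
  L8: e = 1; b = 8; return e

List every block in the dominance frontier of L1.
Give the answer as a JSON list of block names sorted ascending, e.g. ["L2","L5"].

idom tree: L1←L0 L2←L0 L3←L1 L4←L3 L5←L0 L6←L3 L7←L6 L8←L0
Dom at joins:
  L1: preds {L0,L6}: {L0} ∩ {L0,L1,L3,L6} = {L0}; idom=L0
  L5: preds {L0,L2,L4}: {L0} ∩ {L0,L2} ∩ {L0,L1,L3,L4} = {L0}; idom=L0
  L6: preds {L3,L4}: {L0,L1,L3} ∩ {L0,L1,L3,L4} = {L0,L1,L3}; idom=L3
  L8: preds {L3,L4,L5}: {L0,L1,L3} ∩ {L0,L1,L3,L4} ∩ {L0,L5} = {L0}; idom=L0

Frontier:
  L1←L0: walk · to L0
  L1←L6: walk L6→L3→L1 to L0
  L5←L0: walk · to L0
  L5←L2: walk L2 to L0
  L5←L4: walk L4→L3→L1 to L0
  L6←L3: walk · to L3
  L6←L4: walk L4 to L3
  L8←L3: walk L3→L1 to L0
  L8←L4: walk L4→L3→L1 to L0
  L8←L5: walk L5 to L0
  L0: DF=∅
  L1: DF={L1,L5,L8}
  L2: DF={L5}
  L3: DF={L1,L5,L8}
  L4: DF={L5,L6,L8}
  L5: DF={L8}
  L6: DF={L1}
  L7: DF=∅
  L8: DF=∅

DF(L1) = ["L1", "L5", "L8"]

Answer: ["L1", "L5", "L8"]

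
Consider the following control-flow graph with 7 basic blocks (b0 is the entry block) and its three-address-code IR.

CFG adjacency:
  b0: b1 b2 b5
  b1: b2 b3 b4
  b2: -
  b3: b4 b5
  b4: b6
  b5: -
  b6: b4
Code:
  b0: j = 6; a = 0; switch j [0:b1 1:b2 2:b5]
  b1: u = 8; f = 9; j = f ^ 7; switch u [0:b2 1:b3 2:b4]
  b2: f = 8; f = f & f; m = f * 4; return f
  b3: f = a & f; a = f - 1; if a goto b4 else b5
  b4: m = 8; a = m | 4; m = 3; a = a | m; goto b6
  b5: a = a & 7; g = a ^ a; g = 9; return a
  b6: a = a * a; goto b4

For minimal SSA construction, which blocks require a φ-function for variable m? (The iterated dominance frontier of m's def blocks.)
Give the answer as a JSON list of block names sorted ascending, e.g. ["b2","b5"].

Answer: ["b4"]

Derivation:
idom tree: b1←b0 b2←b0 b3←b1 b4←b1 b5←b0 b6←b4
Join-block Dom:
  b2: preds {b0,b1}: {b0} ∩ {b0,b1} = {b0}; idom=b0
  b4: preds {b1,b3,b6}: {b0,b1} ∩ {b0,b1,b3} ∩ {b0,b1,b4,b6} = {b0,b1}; idom=b1
  b5: preds {b0,b3}: {b0} ∩ {b0,b1,b3} = {b0}; idom=b0

Frontier:
  b2←b0: walk · to b0
  b2←b1: walk b1 to b0
  b4←b1: walk · to b1
  b4←b3: walk b3 to b1
  b4←b6: walk b6→b4 to b1
  b5←b0: walk · to b0
  b5←b3: walk b3→b1 to b0
  DF(b0)=∅
  DF(b1)={b2,b5}
  DF(b2)=∅
  DF(b3)={b4,b5}
  DF(b4)={b4}
  DF(b5)=∅
  DF(b6)={b4}

φ for m: defs {b2,b4}
  DF⁺ = {b4}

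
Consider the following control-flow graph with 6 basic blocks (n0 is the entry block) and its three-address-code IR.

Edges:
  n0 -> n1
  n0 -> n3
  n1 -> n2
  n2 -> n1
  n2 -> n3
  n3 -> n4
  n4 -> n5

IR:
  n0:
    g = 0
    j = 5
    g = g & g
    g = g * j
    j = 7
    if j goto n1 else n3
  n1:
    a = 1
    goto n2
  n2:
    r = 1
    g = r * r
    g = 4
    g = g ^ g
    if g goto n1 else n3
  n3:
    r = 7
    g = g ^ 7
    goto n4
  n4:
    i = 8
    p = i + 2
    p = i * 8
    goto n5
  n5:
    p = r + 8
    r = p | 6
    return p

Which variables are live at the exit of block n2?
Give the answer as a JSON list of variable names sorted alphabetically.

def/use:
  n0: def={g,j} ue=∅
  n1: def={a} ue=∅
  n2: def={g,r} ue=∅
  n3: def={g,r} ue={g}
  n4: def={i,p} ue=∅
  n5: def={p,r} ue={r}

Liveness:
  n0: in=∅ out={g}
  n1: in=∅ out=∅
  n2: in=∅ out={g}
  n3: in={g} out={r}
  n4: in={r} out={r}
  n5: in={r} out=∅

live-out(n2) = ["g"]

Answer: ["g"]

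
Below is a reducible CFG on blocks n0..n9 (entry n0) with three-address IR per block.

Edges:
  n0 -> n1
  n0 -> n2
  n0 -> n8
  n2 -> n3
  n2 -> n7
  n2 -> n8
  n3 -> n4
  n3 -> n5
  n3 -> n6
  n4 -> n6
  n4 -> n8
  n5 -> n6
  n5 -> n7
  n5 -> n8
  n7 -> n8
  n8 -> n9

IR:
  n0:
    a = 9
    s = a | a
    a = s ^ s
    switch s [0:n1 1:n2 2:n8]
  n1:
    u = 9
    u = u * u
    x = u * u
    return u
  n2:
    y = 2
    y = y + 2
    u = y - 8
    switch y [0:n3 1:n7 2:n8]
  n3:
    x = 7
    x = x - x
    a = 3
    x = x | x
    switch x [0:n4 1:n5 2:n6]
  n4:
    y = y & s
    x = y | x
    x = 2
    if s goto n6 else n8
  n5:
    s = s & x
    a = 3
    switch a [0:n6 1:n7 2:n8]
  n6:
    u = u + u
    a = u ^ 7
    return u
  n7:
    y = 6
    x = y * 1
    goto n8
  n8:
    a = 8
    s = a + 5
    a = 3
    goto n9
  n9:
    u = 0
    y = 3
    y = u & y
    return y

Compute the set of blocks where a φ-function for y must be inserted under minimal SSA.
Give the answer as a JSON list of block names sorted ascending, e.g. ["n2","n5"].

Answer: ["n6", "n8"]

Analysis:
idom tree: n1←n0 n2←n0 n3←n2 n4←n3 n5←n3 n6←n3 n7←n2 n8←n0 n9←n8
Join-block Dom:
  n6: preds {n3,n4,n5}: {n0,n2,n3} ∩ {n0,n2,n3,n4} ∩ {n0,n2,n3,n5} = {n0,n2,n3}; idom=n3
  n7: preds {n2,n5}: {n0,n2} ∩ {n0,n2,n3,n5} = {n0,n2}; idom=n2
  n8: preds {n0,n2,n4,n5,n7}: {n0} ∩ {n0,n2} ∩ {n0,n2,n3,n4} ∩ {n0,n2,n3,n5} ∩ {n0,n2,n7} = {n0}; idom=n0

DF derivation:
  n6←n3: walk · to n3
  n6←n4: walk n4 to n3
  n6←n5: walk n5 to n3
  n7←n2: walk · to n2
  n7←n5: walk n5→n3 to n2
  n8←n0: walk · to n0
  n8←n2: walk n2 to n0
  n8←n4: walk n4→n3→n2 to n0
  n8←n5: walk n5→n3→n2 to n0
  n8←n7: walk n7→n2 to n0
  n0 → ∅
  n1 → ∅
  n2 → {n8}
  n3 → {n7,n8}
  n4 → {n6,n8}
  n5 → {n6,n7,n8}
  n6 → ∅
  n7 → {n8}
  n8 → ∅
  n9 → ∅

φ for y: defs {n2,n4,n7,n9}
  DF⁺ = {n6,n8}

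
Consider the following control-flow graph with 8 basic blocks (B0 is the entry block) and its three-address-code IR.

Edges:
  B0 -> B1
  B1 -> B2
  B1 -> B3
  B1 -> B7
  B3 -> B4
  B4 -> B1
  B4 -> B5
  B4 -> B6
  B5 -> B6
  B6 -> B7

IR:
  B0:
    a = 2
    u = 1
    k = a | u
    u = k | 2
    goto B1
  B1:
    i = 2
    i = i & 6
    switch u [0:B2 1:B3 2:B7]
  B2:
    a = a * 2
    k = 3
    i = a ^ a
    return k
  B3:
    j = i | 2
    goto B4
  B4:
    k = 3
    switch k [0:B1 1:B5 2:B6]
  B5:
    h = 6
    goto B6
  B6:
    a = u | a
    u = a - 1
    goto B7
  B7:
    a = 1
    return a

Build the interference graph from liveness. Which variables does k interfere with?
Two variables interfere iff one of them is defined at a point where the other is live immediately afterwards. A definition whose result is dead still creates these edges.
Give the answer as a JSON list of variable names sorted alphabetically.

Per-block:
  B0 def {a,k,u} use ∅
  B1 def {i} use {u}
  B2 def {a,i,k} use {a}
  B3 def {j} use {i}
  B4 def {k} use ∅
  B5 def {h} use ∅
  B6 def {a,u} use {a,u}
  B7 def {a} use ∅

Backward fixpoint:
  B0 li=∅ lo={a,u}
  B1 li={a,u} lo={a,i,u}
  B2 li={a} lo=∅
  B3 li={a,i,u} lo={a,u}
  B4 li={a,u} lo={a,u}
  B5 li={a,u} lo={a,u}
  B6 li={a,u} lo=∅
  B7 li=∅ lo=∅

Interfere edges:
  a — {h,i,j,k,u}
  h — {a,u}
  i — {a,k,u}
  j — {a,u}
  k — {a,i,u}
  u — {a,h,i,j,k}

N(k) = ["a", "i", "u"]

Answer: ["a", "i", "u"]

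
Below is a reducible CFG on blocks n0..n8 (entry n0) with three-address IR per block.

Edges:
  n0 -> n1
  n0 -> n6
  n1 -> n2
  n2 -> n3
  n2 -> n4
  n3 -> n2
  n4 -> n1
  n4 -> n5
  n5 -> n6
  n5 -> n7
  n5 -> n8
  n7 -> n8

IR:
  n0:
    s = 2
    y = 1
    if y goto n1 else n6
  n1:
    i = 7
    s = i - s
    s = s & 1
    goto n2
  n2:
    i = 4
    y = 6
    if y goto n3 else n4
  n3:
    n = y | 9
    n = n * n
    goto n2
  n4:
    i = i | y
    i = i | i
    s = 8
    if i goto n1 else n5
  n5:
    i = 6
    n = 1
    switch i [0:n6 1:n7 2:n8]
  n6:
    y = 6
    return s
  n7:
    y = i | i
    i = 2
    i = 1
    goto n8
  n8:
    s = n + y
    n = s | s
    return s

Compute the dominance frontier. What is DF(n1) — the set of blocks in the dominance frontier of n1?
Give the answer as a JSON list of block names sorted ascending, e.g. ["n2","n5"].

idom tree: n1←n0 n2←n1 n3←n2 n4←n2 n5←n4 n6←n0 n7←n5 n8←n5
Join-block Dom:
  n1: preds {n0,n4}: {n0} ∩ {n0,n1,n2,n4} = {n0}; idom=n0
  n2: preds {n1,n3}: {n0,n1} ∩ {n0,n1,n2,n3} = {n0,n1}; idom=n1
  n6: preds {n0,n5}: {n0} ∩ {n0,n1,n2,n4,n5} = {n0}; idom=n0
  n8: preds {n5,n7}: {n0,n1,n2,n4,n5} ∩ {n0,n1,n2,n4,n5,n7} = {n0,n1,n2,n4,n5}; idom=n5

DF derivation:
  n1←n0: walk · to n0
  n1←n4: walk n4→n2→n1 to n0
  n2←n1: walk · to n1
  n2←n3: walk n3→n2 to n1
  n6←n0: walk · to n0
  n6←n5: walk n5→n4→n2→n1 to n0
  n8←n5: walk · to n5
  n8←n7: walk n7 to n5
  n0 → ∅
  n1 → {n1,n6}
  n2 → {n1,n2,n6}
  n3 → {n2}
  n4 → {n1,n6}
  n5 → {n6}
  n6 → ∅
  n7 → {n8}
  n8 → ∅

DF(n1) = ["n1", "n6"]

Answer: ["n1", "n6"]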